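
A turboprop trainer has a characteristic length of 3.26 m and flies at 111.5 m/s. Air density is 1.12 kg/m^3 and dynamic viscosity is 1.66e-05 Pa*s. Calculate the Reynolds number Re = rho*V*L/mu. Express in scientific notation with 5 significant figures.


Step 1: Numerator = rho * V * L = 1.12 * 111.5 * 3.26 = 407.1088
Step 2: Re = 407.1088 / 1.66e-05
Step 3: Re = 2.4525e+07

2.4525e+07


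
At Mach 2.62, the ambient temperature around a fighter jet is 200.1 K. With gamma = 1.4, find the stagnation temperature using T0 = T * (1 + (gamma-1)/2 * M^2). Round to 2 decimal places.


Step 1: (gamma-1)/2 = 0.2
Step 2: M^2 = 6.8644
Step 3: 1 + 0.2 * 6.8644 = 2.37288
Step 4: T0 = 200.1 * 2.37288 = 474.81 K

474.81


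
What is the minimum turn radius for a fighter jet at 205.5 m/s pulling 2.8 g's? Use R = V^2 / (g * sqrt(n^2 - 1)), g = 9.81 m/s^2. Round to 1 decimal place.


Step 1: V^2 = 205.5^2 = 42230.25
Step 2: n^2 - 1 = 2.8^2 - 1 = 6.84
Step 3: sqrt(6.84) = 2.615339
Step 4: R = 42230.25 / (9.81 * 2.615339) = 1646.0 m

1646.0


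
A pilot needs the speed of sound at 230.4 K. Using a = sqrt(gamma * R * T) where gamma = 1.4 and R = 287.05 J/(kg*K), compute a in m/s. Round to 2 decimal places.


Step 1: gamma * R * T = 1.4 * 287.05 * 230.4 = 92590.848
Step 2: a = sqrt(92590.848) = 304.29 m/s

304.29


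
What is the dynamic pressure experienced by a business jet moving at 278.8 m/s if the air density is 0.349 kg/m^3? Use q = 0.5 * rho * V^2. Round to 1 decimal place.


Step 1: V^2 = 278.8^2 = 77729.44
Step 2: q = 0.5 * 0.349 * 77729.44
Step 3: q = 13563.8 Pa

13563.8


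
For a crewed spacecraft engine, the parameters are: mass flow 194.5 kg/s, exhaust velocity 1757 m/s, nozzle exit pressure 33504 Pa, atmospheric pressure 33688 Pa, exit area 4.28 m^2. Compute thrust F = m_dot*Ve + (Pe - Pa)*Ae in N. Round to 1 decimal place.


Step 1: Momentum thrust = m_dot * Ve = 194.5 * 1757 = 341736.5 N
Step 2: Pressure thrust = (Pe - Pa) * Ae = (33504 - 33688) * 4.28 = -787.52 N
Step 3: Total thrust F = 341736.5 + -787.52 = 340949.0 N

340949.0


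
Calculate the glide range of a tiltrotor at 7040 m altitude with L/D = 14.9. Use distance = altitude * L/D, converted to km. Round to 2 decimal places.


Step 1: Glide distance = altitude * L/D = 7040 * 14.9 = 104896.0 m
Step 2: Convert to km: 104896.0 / 1000 = 104.90 km

104.90


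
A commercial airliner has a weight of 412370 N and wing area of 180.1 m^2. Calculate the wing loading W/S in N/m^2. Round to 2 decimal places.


Step 1: Wing loading = W / S = 412370 / 180.1
Step 2: Wing loading = 2289.67 N/m^2

2289.67


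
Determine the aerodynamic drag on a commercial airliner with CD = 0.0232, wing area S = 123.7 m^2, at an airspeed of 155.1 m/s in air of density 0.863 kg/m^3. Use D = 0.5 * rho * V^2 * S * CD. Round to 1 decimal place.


Step 1: Dynamic pressure q = 0.5 * 0.863 * 155.1^2 = 10380.1683 Pa
Step 2: Drag D = q * S * CD = 10380.1683 * 123.7 * 0.0232
Step 3: D = 29789.4 N

29789.4


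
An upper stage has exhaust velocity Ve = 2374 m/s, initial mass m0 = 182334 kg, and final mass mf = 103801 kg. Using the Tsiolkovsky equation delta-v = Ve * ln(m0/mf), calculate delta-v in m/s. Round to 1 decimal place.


Step 1: Mass ratio m0/mf = 182334 / 103801 = 1.756573
Step 2: ln(1.756573) = 0.563365
Step 3: delta-v = 2374 * 0.563365 = 1337.4 m/s

1337.4


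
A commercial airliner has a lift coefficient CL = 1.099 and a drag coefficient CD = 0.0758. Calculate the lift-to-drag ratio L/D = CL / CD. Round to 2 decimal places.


Step 1: L/D = CL / CD = 1.099 / 0.0758
Step 2: L/D = 14.50

14.50


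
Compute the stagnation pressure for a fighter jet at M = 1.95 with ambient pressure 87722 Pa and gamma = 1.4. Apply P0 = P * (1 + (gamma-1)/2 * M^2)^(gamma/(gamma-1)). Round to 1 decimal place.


Step 1: (gamma-1)/2 * M^2 = 0.2 * 3.8025 = 0.7605
Step 2: 1 + 0.7605 = 1.7605
Step 3: Exponent gamma/(gamma-1) = 3.5
Step 4: P0 = 87722 * 1.7605^3.5 = 635089.1 Pa

635089.1


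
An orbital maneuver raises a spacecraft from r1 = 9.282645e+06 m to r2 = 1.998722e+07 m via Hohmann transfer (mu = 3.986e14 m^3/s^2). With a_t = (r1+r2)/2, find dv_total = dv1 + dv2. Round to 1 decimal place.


Step 1: Transfer semi-major axis a_t = (9.282645e+06 + 1.998722e+07) / 2 = 1.463493e+07 m
Step 2: v1 (circular at r1) = sqrt(mu/r1) = 6552.89 m/s
Step 3: v_t1 = sqrt(mu*(2/r1 - 1/a_t)) = 7657.97 m/s
Step 4: dv1 = |7657.97 - 6552.89| = 1105.08 m/s
Step 5: v2 (circular at r2) = 4465.73 m/s, v_t2 = 3556.58 m/s
Step 6: dv2 = |4465.73 - 3556.58| = 909.15 m/s
Step 7: Total delta-v = 1105.08 + 909.15 = 2014.2 m/s

2014.2


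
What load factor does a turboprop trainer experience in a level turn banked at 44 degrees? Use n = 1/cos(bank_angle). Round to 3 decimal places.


Step 1: Convert 44 degrees to radians = 0.767945
Step 2: cos(44 deg) = 0.71934
Step 3: n = 1 / 0.71934 = 1.390

1.390


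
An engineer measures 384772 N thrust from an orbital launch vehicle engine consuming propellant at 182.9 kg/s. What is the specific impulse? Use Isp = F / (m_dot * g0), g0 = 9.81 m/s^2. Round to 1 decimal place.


Step 1: m_dot * g0 = 182.9 * 9.81 = 1794.25
Step 2: Isp = 384772 / 1794.25 = 214.4 s

214.4


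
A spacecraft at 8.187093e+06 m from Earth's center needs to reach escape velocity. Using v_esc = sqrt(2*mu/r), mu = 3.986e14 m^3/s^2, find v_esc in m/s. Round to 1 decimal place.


Step 1: 2*mu/r = 2 * 3.986e14 / 8.187093e+06 = 97372779.3247
Step 2: v_esc = sqrt(97372779.3247) = 9867.8 m/s

9867.8


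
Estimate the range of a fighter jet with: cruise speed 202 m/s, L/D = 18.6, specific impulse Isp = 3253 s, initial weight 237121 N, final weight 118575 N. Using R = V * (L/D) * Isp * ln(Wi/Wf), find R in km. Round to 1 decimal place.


Step 1: Coefficient = V * (L/D) * Isp = 202 * 18.6 * 3253 = 12222171.6 m
Step 2: Wi/Wf = 237121 / 118575 = 1.999755
Step 3: ln(1.999755) = 0.693025
Step 4: R = 12222171.6 * 0.693025 = 8470269.1 m = 8470.3 km

8470.3


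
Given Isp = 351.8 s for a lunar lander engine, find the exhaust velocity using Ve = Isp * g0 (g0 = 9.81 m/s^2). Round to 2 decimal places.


Step 1: Ve = Isp * g0 = 351.8 * 9.81
Step 2: Ve = 3451.16 m/s

3451.16


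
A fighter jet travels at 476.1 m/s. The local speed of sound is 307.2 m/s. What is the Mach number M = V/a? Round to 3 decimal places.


Step 1: M = V / a = 476.1 / 307.2
Step 2: M = 1.550

1.550


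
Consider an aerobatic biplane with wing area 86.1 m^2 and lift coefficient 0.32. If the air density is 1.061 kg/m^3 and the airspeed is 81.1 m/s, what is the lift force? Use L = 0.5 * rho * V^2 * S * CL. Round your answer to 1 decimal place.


Step 1: Calculate dynamic pressure q = 0.5 * 1.061 * 81.1^2 = 0.5 * 1.061 * 6577.21 = 3489.2099 Pa
Step 2: Multiply by wing area and lift coefficient: L = 3489.2099 * 86.1 * 0.32
Step 3: L = 300420.9728 * 0.32 = 96134.7 N

96134.7


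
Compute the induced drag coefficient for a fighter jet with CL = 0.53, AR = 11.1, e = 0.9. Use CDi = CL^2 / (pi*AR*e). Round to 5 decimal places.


Step 1: CL^2 = 0.53^2 = 0.2809
Step 2: pi * AR * e = 3.14159 * 11.1 * 0.9 = 31.384511
Step 3: CDi = 0.2809 / 31.384511 = 0.00895

0.00895


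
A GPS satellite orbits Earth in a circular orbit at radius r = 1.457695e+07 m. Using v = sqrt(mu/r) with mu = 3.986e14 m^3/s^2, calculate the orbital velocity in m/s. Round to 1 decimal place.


Step 1: mu / r = 3.986e14 / 1.457695e+07 = 27344540.5246
Step 2: v = sqrt(27344540.5246) = 5229.2 m/s

5229.2


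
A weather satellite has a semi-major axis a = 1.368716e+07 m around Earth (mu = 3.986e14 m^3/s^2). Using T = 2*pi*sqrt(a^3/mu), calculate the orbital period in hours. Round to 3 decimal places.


Step 1: a^3 / mu = 2.564130e+21 / 3.986e14 = 6.432840e+06
Step 2: sqrt(6.432840e+06) = 2536.3044 s
Step 3: T = 2*pi * 2536.3044 = 15936.07 s
Step 4: T in hours = 15936.07 / 3600 = 4.427 hours

4.427


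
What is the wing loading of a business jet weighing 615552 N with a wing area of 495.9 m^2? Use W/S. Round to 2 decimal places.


Step 1: Wing loading = W / S = 615552 / 495.9
Step 2: Wing loading = 1241.28 N/m^2

1241.28


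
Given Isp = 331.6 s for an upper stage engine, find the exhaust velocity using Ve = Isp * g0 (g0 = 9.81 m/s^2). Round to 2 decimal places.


Step 1: Ve = Isp * g0 = 331.6 * 9.81
Step 2: Ve = 3253.00 m/s

3253.00


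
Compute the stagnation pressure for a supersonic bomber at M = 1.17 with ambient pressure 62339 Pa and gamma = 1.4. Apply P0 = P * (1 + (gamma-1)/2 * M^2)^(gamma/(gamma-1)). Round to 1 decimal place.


Step 1: (gamma-1)/2 * M^2 = 0.2 * 1.3689 = 0.27378
Step 2: 1 + 0.27378 = 1.27378
Step 3: Exponent gamma/(gamma-1) = 3.5
Step 4: P0 = 62339 * 1.27378^3.5 = 145408.7 Pa

145408.7


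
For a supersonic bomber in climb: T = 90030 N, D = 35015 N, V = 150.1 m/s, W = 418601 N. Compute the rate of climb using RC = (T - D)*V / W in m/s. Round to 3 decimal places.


Step 1: Excess thrust = T - D = 90030 - 35015 = 55015 N
Step 2: Excess power = 55015 * 150.1 = 8257751.5 W
Step 3: RC = 8257751.5 / 418601 = 19.727 m/s

19.727


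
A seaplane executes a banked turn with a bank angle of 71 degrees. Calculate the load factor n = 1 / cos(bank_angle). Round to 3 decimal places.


Step 1: Convert 71 degrees to radians = 1.239184
Step 2: cos(71 deg) = 0.325568
Step 3: n = 1 / 0.325568 = 3.072

3.072


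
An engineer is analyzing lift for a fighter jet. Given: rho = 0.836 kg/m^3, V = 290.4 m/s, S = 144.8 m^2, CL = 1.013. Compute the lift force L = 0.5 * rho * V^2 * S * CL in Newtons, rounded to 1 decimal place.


Step 1: Calculate dynamic pressure q = 0.5 * 0.836 * 290.4^2 = 0.5 * 0.836 * 84332.16 = 35250.8429 Pa
Step 2: Multiply by wing area and lift coefficient: L = 35250.8429 * 144.8 * 1.013
Step 3: L = 5104322.049 * 1.013 = 5170678.2 N

5170678.2


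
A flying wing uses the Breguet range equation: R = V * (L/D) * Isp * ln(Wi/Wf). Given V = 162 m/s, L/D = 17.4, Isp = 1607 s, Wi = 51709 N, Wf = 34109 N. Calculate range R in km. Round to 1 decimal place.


Step 1: Coefficient = V * (L/D) * Isp = 162 * 17.4 * 1607 = 4529811.6 m
Step 2: Wi/Wf = 51709 / 34109 = 1.515993
Step 3: ln(1.515993) = 0.416071
Step 4: R = 4529811.6 * 0.416071 = 1884721.3 m = 1884.7 km

1884.7


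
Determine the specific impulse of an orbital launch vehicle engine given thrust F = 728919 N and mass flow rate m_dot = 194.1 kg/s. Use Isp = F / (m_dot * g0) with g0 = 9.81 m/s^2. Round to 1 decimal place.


Step 1: m_dot * g0 = 194.1 * 9.81 = 1904.12
Step 2: Isp = 728919 / 1904.12 = 382.8 s

382.8


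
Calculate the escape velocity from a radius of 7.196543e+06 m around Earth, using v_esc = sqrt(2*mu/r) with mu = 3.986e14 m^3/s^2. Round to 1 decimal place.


Step 1: 2*mu/r = 2 * 3.986e14 / 7.196543e+06 = 110775409.8044
Step 2: v_esc = sqrt(110775409.8044) = 10525.0 m/s

10525.0


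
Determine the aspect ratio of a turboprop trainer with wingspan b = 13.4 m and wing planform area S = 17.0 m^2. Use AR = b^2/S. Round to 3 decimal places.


Step 1: b^2 = 13.4^2 = 179.56
Step 2: AR = 179.56 / 17.0 = 10.562

10.562


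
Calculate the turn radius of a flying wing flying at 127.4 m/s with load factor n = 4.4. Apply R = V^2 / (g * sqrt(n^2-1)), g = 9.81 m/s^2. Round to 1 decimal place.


Step 1: V^2 = 127.4^2 = 16230.76
Step 2: n^2 - 1 = 4.4^2 - 1 = 18.36
Step 3: sqrt(18.36) = 4.284857
Step 4: R = 16230.76 / (9.81 * 4.284857) = 386.1 m

386.1


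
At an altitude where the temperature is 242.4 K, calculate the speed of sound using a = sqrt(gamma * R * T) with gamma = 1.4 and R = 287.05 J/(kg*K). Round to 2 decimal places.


Step 1: gamma * R * T = 1.4 * 287.05 * 242.4 = 97413.288
Step 2: a = sqrt(97413.288) = 312.11 m/s

312.11


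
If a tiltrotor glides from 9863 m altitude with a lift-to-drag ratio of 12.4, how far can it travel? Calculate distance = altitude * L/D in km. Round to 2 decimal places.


Step 1: Glide distance = altitude * L/D = 9863 * 12.4 = 122301.2 m
Step 2: Convert to km: 122301.2 / 1000 = 122.30 km

122.30


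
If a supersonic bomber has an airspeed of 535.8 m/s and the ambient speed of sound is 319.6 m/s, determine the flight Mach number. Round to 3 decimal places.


Step 1: M = V / a = 535.8 / 319.6
Step 2: M = 1.676

1.676


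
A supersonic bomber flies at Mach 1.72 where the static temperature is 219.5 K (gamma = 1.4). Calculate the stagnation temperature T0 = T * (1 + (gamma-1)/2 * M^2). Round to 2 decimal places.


Step 1: (gamma-1)/2 = 0.2
Step 2: M^2 = 2.9584
Step 3: 1 + 0.2 * 2.9584 = 1.59168
Step 4: T0 = 219.5 * 1.59168 = 349.37 K

349.37


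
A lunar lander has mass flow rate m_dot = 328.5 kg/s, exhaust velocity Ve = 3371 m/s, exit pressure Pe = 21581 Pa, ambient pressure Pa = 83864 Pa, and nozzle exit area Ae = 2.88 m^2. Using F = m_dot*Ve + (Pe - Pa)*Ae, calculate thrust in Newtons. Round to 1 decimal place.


Step 1: Momentum thrust = m_dot * Ve = 328.5 * 3371 = 1107373.5 N
Step 2: Pressure thrust = (Pe - Pa) * Ae = (21581 - 83864) * 2.88 = -179375.04 N
Step 3: Total thrust F = 1107373.5 + -179375.04 = 927998.5 N

927998.5


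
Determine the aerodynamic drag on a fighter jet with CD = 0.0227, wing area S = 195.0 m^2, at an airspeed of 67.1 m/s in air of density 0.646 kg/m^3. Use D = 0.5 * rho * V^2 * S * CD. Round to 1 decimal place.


Step 1: Dynamic pressure q = 0.5 * 0.646 * 67.1^2 = 1454.2784 Pa
Step 2: Drag D = q * S * CD = 1454.2784 * 195.0 * 0.0227
Step 3: D = 6437.4 N

6437.4


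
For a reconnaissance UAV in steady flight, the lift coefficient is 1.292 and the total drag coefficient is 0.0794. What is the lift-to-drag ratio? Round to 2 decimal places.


Step 1: L/D = CL / CD = 1.292 / 0.0794
Step 2: L/D = 16.27

16.27


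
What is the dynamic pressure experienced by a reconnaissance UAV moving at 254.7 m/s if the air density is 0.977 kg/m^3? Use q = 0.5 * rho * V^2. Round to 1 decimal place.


Step 1: V^2 = 254.7^2 = 64872.09
Step 2: q = 0.5 * 0.977 * 64872.09
Step 3: q = 31690.0 Pa

31690.0


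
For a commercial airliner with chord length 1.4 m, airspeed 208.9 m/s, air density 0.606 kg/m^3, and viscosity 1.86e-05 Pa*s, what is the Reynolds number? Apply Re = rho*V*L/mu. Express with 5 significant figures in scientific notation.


Step 1: Numerator = rho * V * L = 0.606 * 208.9 * 1.4 = 177.23076
Step 2: Re = 177.23076 / 1.86e-05
Step 3: Re = 9.5285e+06

9.5285e+06


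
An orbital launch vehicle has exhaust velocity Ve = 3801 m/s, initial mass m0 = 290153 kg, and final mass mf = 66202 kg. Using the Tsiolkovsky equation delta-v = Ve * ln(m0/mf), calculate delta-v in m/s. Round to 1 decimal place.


Step 1: Mass ratio m0/mf = 290153 / 66202 = 4.382843
Step 2: ln(4.382843) = 1.477698
Step 3: delta-v = 3801 * 1.477698 = 5616.7 m/s

5616.7


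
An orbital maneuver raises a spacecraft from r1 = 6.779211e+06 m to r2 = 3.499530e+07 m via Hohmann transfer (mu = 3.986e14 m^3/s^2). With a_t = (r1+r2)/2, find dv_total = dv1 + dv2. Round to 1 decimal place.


Step 1: Transfer semi-major axis a_t = (6.779211e+06 + 3.499530e+07) / 2 = 2.088726e+07 m
Step 2: v1 (circular at r1) = sqrt(mu/r1) = 7667.95 m/s
Step 3: v_t1 = sqrt(mu*(2/r1 - 1/a_t)) = 9925.29 m/s
Step 4: dv1 = |9925.29 - 7667.95| = 2257.34 m/s
Step 5: v2 (circular at r2) = 3374.92 m/s, v_t2 = 1922.71 m/s
Step 6: dv2 = |3374.92 - 1922.71| = 1452.22 m/s
Step 7: Total delta-v = 2257.34 + 1452.22 = 3709.6 m/s

3709.6


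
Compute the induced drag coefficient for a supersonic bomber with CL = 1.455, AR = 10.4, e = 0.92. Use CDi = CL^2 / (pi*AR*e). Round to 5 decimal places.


Step 1: CL^2 = 1.455^2 = 2.117025
Step 2: pi * AR * e = 3.14159 * 10.4 * 0.92 = 30.058759
Step 3: CDi = 2.117025 / 30.058759 = 0.07043

0.07043


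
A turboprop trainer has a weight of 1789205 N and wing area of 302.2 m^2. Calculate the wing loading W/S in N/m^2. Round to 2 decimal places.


Step 1: Wing loading = W / S = 1789205 / 302.2
Step 2: Wing loading = 5920.60 N/m^2

5920.60


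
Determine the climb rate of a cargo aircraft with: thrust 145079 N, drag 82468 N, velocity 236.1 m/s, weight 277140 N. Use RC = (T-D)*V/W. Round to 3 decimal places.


Step 1: Excess thrust = T - D = 145079 - 82468 = 62611 N
Step 2: Excess power = 62611 * 236.1 = 14782457.1 W
Step 3: RC = 14782457.1 / 277140 = 53.339 m/s

53.339


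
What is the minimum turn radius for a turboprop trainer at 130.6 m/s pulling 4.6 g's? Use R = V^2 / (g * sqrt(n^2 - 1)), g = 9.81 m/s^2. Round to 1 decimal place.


Step 1: V^2 = 130.6^2 = 17056.36
Step 2: n^2 - 1 = 4.6^2 - 1 = 20.16
Step 3: sqrt(20.16) = 4.489989
Step 4: R = 17056.36 / (9.81 * 4.489989) = 387.2 m

387.2


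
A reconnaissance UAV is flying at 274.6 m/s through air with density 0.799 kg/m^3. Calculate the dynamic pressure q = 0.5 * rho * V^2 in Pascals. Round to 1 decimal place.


Step 1: V^2 = 274.6^2 = 75405.16
Step 2: q = 0.5 * 0.799 * 75405.16
Step 3: q = 30124.4 Pa

30124.4


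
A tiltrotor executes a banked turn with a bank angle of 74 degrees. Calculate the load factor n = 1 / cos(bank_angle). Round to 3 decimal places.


Step 1: Convert 74 degrees to radians = 1.291544
Step 2: cos(74 deg) = 0.275637
Step 3: n = 1 / 0.275637 = 3.628

3.628


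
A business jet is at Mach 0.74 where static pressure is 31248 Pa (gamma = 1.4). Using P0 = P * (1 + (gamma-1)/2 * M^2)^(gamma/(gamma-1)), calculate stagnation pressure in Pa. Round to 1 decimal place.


Step 1: (gamma-1)/2 * M^2 = 0.2 * 0.5476 = 0.10952
Step 2: 1 + 0.10952 = 1.10952
Step 3: Exponent gamma/(gamma-1) = 3.5
Step 4: P0 = 31248 * 1.10952^3.5 = 44956.8 Pa

44956.8


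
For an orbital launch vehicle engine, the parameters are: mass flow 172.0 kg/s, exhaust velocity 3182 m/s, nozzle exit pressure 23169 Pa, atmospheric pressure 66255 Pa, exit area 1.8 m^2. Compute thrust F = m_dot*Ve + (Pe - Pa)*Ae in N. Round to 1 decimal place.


Step 1: Momentum thrust = m_dot * Ve = 172.0 * 3182 = 547304.0 N
Step 2: Pressure thrust = (Pe - Pa) * Ae = (23169 - 66255) * 1.8 = -77554.8 N
Step 3: Total thrust F = 547304.0 + -77554.8 = 469749.2 N

469749.2


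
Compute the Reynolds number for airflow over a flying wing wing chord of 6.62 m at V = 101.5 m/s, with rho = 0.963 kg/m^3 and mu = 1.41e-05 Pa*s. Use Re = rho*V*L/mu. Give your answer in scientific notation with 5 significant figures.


Step 1: Numerator = rho * V * L = 0.963 * 101.5 * 6.62 = 647.06859
Step 2: Re = 647.06859 / 1.41e-05
Step 3: Re = 4.5891e+07

4.5891e+07


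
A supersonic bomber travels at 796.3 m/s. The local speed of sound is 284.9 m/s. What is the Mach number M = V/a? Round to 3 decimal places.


Step 1: M = V / a = 796.3 / 284.9
Step 2: M = 2.795

2.795


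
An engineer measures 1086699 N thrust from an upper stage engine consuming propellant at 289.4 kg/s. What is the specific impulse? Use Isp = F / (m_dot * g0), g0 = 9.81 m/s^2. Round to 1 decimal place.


Step 1: m_dot * g0 = 289.4 * 9.81 = 2839.01
Step 2: Isp = 1086699 / 2839.01 = 382.8 s

382.8


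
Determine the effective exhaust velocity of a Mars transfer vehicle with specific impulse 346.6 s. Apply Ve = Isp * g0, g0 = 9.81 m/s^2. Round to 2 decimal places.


Step 1: Ve = Isp * g0 = 346.6 * 9.81
Step 2: Ve = 3400.15 m/s

3400.15


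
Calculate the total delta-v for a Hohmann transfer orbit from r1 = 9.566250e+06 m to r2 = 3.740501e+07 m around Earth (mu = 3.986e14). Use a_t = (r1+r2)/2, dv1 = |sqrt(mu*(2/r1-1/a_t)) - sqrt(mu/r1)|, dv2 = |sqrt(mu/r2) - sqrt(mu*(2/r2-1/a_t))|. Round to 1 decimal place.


Step 1: Transfer semi-major axis a_t = (9.566250e+06 + 3.740501e+07) / 2 = 2.348563e+07 m
Step 2: v1 (circular at r1) = sqrt(mu/r1) = 6455.02 m/s
Step 3: v_t1 = sqrt(mu*(2/r1 - 1/a_t)) = 8146.32 m/s
Step 4: dv1 = |8146.32 - 6455.02| = 1691.3 m/s
Step 5: v2 (circular at r2) = 3264.4 m/s, v_t2 = 2083.4 m/s
Step 6: dv2 = |3264.4 - 2083.4| = 1181.0 m/s
Step 7: Total delta-v = 1691.3 + 1181.0 = 2872.3 m/s

2872.3


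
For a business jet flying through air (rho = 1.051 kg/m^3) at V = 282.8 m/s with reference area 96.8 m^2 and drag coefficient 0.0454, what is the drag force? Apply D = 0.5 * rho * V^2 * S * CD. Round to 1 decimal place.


Step 1: Dynamic pressure q = 0.5 * 1.051 * 282.8^2 = 42027.3039 Pa
Step 2: Drag D = q * S * CD = 42027.3039 * 96.8 * 0.0454
Step 3: D = 184698.2 N

184698.2


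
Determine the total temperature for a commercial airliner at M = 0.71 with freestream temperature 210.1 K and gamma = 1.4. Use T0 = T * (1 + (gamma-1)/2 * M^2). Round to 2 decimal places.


Step 1: (gamma-1)/2 = 0.2
Step 2: M^2 = 0.5041
Step 3: 1 + 0.2 * 0.5041 = 1.10082
Step 4: T0 = 210.1 * 1.10082 = 231.28 K

231.28


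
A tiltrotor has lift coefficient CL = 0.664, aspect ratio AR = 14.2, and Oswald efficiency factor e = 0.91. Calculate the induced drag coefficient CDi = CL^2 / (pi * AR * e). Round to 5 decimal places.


Step 1: CL^2 = 0.664^2 = 0.440896
Step 2: pi * AR * e = 3.14159 * 14.2 * 0.91 = 40.59566
Step 3: CDi = 0.440896 / 40.59566 = 0.01086

0.01086


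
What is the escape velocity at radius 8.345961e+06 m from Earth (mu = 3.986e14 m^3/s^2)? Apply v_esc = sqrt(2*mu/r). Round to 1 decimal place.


Step 1: 2*mu/r = 2 * 3.986e14 / 8.345961e+06 = 95519257.7583
Step 2: v_esc = sqrt(95519257.7583) = 9773.4 m/s

9773.4


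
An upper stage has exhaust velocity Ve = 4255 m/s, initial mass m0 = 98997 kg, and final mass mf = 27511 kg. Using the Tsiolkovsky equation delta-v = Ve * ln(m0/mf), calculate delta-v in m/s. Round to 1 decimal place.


Step 1: Mass ratio m0/mf = 98997 / 27511 = 3.598452
Step 2: ln(3.598452) = 1.280504
Step 3: delta-v = 4255 * 1.280504 = 5448.5 m/s

5448.5


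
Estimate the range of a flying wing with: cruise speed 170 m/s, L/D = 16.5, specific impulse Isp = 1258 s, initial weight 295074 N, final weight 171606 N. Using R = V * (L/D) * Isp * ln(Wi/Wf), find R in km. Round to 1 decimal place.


Step 1: Coefficient = V * (L/D) * Isp = 170 * 16.5 * 1258 = 3528690.0 m
Step 2: Wi/Wf = 295074 / 171606 = 1.719485
Step 3: ln(1.719485) = 0.542025
Step 4: R = 3528690.0 * 0.542025 = 1912638.3 m = 1912.6 km

1912.6


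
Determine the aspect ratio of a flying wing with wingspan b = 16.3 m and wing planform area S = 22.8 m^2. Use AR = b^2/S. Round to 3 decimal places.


Step 1: b^2 = 16.3^2 = 265.69
Step 2: AR = 265.69 / 22.8 = 11.653

11.653


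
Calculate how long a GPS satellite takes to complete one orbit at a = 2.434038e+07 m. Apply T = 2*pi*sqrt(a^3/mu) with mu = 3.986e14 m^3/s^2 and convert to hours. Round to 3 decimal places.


Step 1: a^3 / mu = 1.442056e+22 / 3.986e14 = 3.617802e+07
Step 2: sqrt(3.617802e+07) = 6014.8165 s
Step 3: T = 2*pi * 6014.8165 = 37792.21 s
Step 4: T in hours = 37792.21 / 3600 = 10.498 hours

10.498


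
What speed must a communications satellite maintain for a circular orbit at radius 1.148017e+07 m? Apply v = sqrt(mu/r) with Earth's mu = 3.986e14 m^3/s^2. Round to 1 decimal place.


Step 1: mu / r = 3.986e14 / 1.148017e+07 = 34720740.1981
Step 2: v = sqrt(34720740.1981) = 5892.4 m/s

5892.4


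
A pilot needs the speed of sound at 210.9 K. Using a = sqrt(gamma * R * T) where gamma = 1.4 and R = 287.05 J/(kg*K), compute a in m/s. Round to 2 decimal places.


Step 1: gamma * R * T = 1.4 * 287.05 * 210.9 = 84754.383
Step 2: a = sqrt(84754.383) = 291.13 m/s

291.13


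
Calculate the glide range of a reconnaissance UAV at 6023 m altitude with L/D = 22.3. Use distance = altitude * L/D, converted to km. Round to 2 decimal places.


Step 1: Glide distance = altitude * L/D = 6023 * 22.3 = 134312.9 m
Step 2: Convert to km: 134312.9 / 1000 = 134.31 km

134.31


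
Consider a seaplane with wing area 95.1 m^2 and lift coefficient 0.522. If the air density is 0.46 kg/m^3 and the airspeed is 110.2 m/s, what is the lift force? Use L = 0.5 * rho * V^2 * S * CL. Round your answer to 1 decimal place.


Step 1: Calculate dynamic pressure q = 0.5 * 0.46 * 110.2^2 = 0.5 * 0.46 * 12144.04 = 2793.1292 Pa
Step 2: Multiply by wing area and lift coefficient: L = 2793.1292 * 95.1 * 0.522
Step 3: L = 265626.5869 * 0.522 = 138657.1 N

138657.1


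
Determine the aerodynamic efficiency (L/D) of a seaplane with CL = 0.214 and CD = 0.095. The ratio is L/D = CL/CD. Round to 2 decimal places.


Step 1: L/D = CL / CD = 0.214 / 0.095
Step 2: L/D = 2.25

2.25


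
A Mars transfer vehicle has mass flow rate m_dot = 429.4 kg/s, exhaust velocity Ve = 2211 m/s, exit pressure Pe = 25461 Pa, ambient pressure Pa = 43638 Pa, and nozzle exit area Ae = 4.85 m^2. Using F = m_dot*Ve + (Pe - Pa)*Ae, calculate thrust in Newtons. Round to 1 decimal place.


Step 1: Momentum thrust = m_dot * Ve = 429.4 * 2211 = 949403.4 N
Step 2: Pressure thrust = (Pe - Pa) * Ae = (25461 - 43638) * 4.85 = -88158.45 N
Step 3: Total thrust F = 949403.4 + -88158.45 = 861245.0 N

861245.0


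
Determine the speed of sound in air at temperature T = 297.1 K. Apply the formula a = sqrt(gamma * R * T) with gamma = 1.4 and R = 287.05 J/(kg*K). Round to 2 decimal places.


Step 1: gamma * R * T = 1.4 * 287.05 * 297.1 = 119395.577
Step 2: a = sqrt(119395.577) = 345.54 m/s

345.54


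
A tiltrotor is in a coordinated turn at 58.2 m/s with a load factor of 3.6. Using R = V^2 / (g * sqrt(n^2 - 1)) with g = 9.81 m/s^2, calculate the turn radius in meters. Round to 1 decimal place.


Step 1: V^2 = 58.2^2 = 3387.24
Step 2: n^2 - 1 = 3.6^2 - 1 = 11.96
Step 3: sqrt(11.96) = 3.458323
Step 4: R = 3387.24 / (9.81 * 3.458323) = 99.8 m

99.8


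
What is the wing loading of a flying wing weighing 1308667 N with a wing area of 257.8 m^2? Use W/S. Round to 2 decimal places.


Step 1: Wing loading = W / S = 1308667 / 257.8
Step 2: Wing loading = 5076.29 N/m^2

5076.29


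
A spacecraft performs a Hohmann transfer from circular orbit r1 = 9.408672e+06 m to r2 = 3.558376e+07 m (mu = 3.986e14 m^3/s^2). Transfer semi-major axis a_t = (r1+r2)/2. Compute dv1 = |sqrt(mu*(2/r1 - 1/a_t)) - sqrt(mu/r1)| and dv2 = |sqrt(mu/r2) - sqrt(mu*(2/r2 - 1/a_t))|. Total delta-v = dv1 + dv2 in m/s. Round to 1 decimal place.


Step 1: Transfer semi-major axis a_t = (9.408672e+06 + 3.558376e+07) / 2 = 2.249622e+07 m
Step 2: v1 (circular at r1) = sqrt(mu/r1) = 6508.85 m/s
Step 3: v_t1 = sqrt(mu*(2/r1 - 1/a_t)) = 8186.07 m/s
Step 4: dv1 = |8186.07 - 6508.85| = 1677.22 m/s
Step 5: v2 (circular at r2) = 3346.9 m/s, v_t2 = 2164.47 m/s
Step 6: dv2 = |3346.9 - 2164.47| = 1182.43 m/s
Step 7: Total delta-v = 1677.22 + 1182.43 = 2859.6 m/s

2859.6


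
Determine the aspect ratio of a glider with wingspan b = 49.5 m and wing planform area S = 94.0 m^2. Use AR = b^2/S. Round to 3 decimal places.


Step 1: b^2 = 49.5^2 = 2450.25
Step 2: AR = 2450.25 / 94.0 = 26.066

26.066


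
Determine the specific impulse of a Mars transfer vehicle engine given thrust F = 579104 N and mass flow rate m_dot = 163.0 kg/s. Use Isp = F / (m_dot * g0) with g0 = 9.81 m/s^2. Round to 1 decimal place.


Step 1: m_dot * g0 = 163.0 * 9.81 = 1599.03
Step 2: Isp = 579104 / 1599.03 = 362.2 s

362.2


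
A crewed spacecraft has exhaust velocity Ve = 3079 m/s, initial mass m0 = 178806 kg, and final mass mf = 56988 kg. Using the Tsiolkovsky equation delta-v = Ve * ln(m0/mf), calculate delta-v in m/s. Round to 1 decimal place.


Step 1: Mass ratio m0/mf = 178806 / 56988 = 3.137608
Step 2: ln(3.137608) = 1.143461
Step 3: delta-v = 3079 * 1.143461 = 3520.7 m/s

3520.7


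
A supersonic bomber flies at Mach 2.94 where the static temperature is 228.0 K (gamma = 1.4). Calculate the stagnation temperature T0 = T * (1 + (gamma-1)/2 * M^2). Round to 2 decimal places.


Step 1: (gamma-1)/2 = 0.2
Step 2: M^2 = 8.6436
Step 3: 1 + 0.2 * 8.6436 = 2.72872
Step 4: T0 = 228.0 * 2.72872 = 622.15 K

622.15


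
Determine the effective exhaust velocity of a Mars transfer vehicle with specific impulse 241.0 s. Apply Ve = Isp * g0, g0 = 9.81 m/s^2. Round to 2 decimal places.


Step 1: Ve = Isp * g0 = 241.0 * 9.81
Step 2: Ve = 2364.21 m/s

2364.21


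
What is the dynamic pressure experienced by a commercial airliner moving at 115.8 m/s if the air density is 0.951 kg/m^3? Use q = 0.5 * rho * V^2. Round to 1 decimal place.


Step 1: V^2 = 115.8^2 = 13409.64
Step 2: q = 0.5 * 0.951 * 13409.64
Step 3: q = 6376.3 Pa

6376.3


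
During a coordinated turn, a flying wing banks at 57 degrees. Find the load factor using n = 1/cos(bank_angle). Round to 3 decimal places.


Step 1: Convert 57 degrees to radians = 0.994838
Step 2: cos(57 deg) = 0.544639
Step 3: n = 1 / 0.544639 = 1.836

1.836


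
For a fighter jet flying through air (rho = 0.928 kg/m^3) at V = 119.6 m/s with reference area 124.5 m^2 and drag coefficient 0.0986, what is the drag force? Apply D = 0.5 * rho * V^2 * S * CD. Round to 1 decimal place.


Step 1: Dynamic pressure q = 0.5 * 0.928 * 119.6^2 = 6637.1302 Pa
Step 2: Drag D = q * S * CD = 6637.1302 * 124.5 * 0.0986
Step 3: D = 81475.4 N

81475.4


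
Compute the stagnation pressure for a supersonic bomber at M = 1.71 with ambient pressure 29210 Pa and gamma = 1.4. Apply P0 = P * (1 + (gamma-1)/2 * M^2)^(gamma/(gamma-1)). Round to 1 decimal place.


Step 1: (gamma-1)/2 * M^2 = 0.2 * 2.9241 = 0.58482
Step 2: 1 + 0.58482 = 1.58482
Step 3: Exponent gamma/(gamma-1) = 3.5
Step 4: P0 = 29210 * 1.58482^3.5 = 146373.1 Pa

146373.1


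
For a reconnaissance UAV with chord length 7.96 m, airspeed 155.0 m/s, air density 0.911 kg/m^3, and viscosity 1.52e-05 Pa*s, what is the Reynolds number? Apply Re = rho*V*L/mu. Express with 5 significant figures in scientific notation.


Step 1: Numerator = rho * V * L = 0.911 * 155.0 * 7.96 = 1123.9918
Step 2: Re = 1123.9918 / 1.52e-05
Step 3: Re = 7.3947e+07

7.3947e+07


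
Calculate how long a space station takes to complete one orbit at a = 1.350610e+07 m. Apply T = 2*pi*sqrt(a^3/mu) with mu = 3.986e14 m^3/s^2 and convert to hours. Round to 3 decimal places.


Step 1: a^3 / mu = 2.463712e+21 / 3.986e14 = 6.180912e+06
Step 2: sqrt(6.180912e+06) = 2486.1441 s
Step 3: T = 2*pi * 2486.1441 = 15620.9 s
Step 4: T in hours = 15620.9 / 3600 = 4.339 hours

4.339


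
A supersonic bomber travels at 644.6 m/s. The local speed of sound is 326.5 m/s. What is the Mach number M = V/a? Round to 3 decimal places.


Step 1: M = V / a = 644.6 / 326.5
Step 2: M = 1.974

1.974


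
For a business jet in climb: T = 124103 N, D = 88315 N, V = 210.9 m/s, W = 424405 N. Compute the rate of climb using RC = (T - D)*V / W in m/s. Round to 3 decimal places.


Step 1: Excess thrust = T - D = 124103 - 88315 = 35788 N
Step 2: Excess power = 35788 * 210.9 = 7547689.2 W
Step 3: RC = 7547689.2 / 424405 = 17.784 m/s

17.784


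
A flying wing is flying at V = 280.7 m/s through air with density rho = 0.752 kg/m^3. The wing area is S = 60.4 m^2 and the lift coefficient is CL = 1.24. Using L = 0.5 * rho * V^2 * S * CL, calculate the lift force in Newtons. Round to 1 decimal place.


Step 1: Calculate dynamic pressure q = 0.5 * 0.752 * 280.7^2 = 0.5 * 0.752 * 78792.49 = 29625.9762 Pa
Step 2: Multiply by wing area and lift coefficient: L = 29625.9762 * 60.4 * 1.24
Step 3: L = 1789408.9649 * 1.24 = 2218867.1 N

2218867.1


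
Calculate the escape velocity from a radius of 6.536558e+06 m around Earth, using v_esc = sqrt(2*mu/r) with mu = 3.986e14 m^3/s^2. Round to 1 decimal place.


Step 1: 2*mu/r = 2 * 3.986e14 / 6.536558e+06 = 121960212.0872
Step 2: v_esc = sqrt(121960212.0872) = 11043.6 m/s

11043.6


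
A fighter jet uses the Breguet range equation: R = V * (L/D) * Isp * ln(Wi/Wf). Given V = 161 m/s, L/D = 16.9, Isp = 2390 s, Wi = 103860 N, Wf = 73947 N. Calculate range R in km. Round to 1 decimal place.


Step 1: Coefficient = V * (L/D) * Isp = 161 * 16.9 * 2390 = 6502951.0 m
Step 2: Wi/Wf = 103860 / 73947 = 1.404519
Step 3: ln(1.404519) = 0.339695
Step 4: R = 6502951.0 * 0.339695 = 2209021.4 m = 2209.0 km

2209.0


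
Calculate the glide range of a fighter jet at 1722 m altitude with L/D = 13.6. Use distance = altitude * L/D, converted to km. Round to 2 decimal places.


Step 1: Glide distance = altitude * L/D = 1722 * 13.6 = 23419.2 m
Step 2: Convert to km: 23419.2 / 1000 = 23.42 km

23.42


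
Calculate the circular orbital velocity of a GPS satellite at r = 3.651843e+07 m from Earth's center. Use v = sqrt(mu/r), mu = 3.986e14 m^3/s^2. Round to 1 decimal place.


Step 1: mu / r = 3.986e14 / 3.651843e+07 = 10915036.5993
Step 2: v = sqrt(10915036.5993) = 3303.8 m/s

3303.8


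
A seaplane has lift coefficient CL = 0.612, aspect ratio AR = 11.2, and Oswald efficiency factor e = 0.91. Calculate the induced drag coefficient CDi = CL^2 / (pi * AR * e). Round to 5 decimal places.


Step 1: CL^2 = 0.612^2 = 0.374544
Step 2: pi * AR * e = 3.14159 * 11.2 * 0.91 = 32.019112
Step 3: CDi = 0.374544 / 32.019112 = 0.01170

0.01170


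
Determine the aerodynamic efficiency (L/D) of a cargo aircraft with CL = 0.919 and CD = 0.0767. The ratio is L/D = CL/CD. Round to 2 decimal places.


Step 1: L/D = CL / CD = 0.919 / 0.0767
Step 2: L/D = 11.98

11.98


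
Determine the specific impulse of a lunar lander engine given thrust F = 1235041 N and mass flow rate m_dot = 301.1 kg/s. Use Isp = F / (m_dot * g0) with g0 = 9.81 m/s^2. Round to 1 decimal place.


Step 1: m_dot * g0 = 301.1 * 9.81 = 2953.79
Step 2: Isp = 1235041 / 2953.79 = 418.1 s

418.1


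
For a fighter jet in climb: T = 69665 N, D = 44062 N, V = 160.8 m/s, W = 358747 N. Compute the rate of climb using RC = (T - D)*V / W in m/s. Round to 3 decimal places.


Step 1: Excess thrust = T - D = 69665 - 44062 = 25603 N
Step 2: Excess power = 25603 * 160.8 = 4116962.4 W
Step 3: RC = 4116962.4 / 358747 = 11.476 m/s

11.476


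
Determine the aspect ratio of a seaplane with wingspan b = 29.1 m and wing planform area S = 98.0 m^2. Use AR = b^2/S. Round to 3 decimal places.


Step 1: b^2 = 29.1^2 = 846.81
Step 2: AR = 846.81 / 98.0 = 8.641

8.641


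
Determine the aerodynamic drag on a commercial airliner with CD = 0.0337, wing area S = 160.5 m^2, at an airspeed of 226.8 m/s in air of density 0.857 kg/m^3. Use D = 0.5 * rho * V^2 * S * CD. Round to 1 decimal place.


Step 1: Dynamic pressure q = 0.5 * 0.857 * 226.8^2 = 22041.2858 Pa
Step 2: Drag D = q * S * CD = 22041.2858 * 160.5 * 0.0337
Step 3: D = 119218.0 N

119218.0


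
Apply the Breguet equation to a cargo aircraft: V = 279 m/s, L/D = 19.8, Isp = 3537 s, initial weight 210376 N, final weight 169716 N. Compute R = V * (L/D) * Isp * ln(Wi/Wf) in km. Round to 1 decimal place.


Step 1: Coefficient = V * (L/D) * Isp = 279 * 19.8 * 3537 = 19539095.4 m
Step 2: Wi/Wf = 210376 / 169716 = 1.239577
Step 3: ln(1.239577) = 0.21477
Step 4: R = 19539095.4 * 0.21477 = 4196410.6 m = 4196.4 km

4196.4


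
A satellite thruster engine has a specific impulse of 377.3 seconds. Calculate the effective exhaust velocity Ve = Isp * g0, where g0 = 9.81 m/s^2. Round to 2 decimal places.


Step 1: Ve = Isp * g0 = 377.3 * 9.81
Step 2: Ve = 3701.31 m/s

3701.31


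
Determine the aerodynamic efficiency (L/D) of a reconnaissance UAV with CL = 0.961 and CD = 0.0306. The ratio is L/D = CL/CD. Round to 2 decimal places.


Step 1: L/D = CL / CD = 0.961 / 0.0306
Step 2: L/D = 31.41

31.41


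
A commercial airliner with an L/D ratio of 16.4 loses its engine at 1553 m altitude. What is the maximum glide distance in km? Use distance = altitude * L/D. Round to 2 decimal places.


Step 1: Glide distance = altitude * L/D = 1553 * 16.4 = 25469.2 m
Step 2: Convert to km: 25469.2 / 1000 = 25.47 km

25.47


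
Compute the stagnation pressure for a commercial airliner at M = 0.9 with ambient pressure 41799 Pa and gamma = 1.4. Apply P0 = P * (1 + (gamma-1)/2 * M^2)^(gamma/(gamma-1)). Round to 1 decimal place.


Step 1: (gamma-1)/2 * M^2 = 0.2 * 0.81 = 0.162
Step 2: 1 + 0.162 = 1.162
Step 3: Exponent gamma/(gamma-1) = 3.5
Step 4: P0 = 41799 * 1.162^3.5 = 70694.8 Pa

70694.8


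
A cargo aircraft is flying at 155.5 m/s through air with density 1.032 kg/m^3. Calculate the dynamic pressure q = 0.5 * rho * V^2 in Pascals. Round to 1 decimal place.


Step 1: V^2 = 155.5^2 = 24180.25
Step 2: q = 0.5 * 1.032 * 24180.25
Step 3: q = 12477.0 Pa

12477.0


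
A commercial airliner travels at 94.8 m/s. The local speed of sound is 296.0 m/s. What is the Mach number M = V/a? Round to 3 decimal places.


Step 1: M = V / a = 94.8 / 296.0
Step 2: M = 0.320

0.320


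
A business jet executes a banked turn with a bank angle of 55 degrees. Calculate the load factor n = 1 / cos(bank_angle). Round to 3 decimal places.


Step 1: Convert 55 degrees to radians = 0.959931
Step 2: cos(55 deg) = 0.573576
Step 3: n = 1 / 0.573576 = 1.743

1.743


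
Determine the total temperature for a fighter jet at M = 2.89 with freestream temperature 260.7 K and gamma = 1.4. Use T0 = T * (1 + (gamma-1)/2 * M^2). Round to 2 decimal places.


Step 1: (gamma-1)/2 = 0.2
Step 2: M^2 = 8.3521
Step 3: 1 + 0.2 * 8.3521 = 2.67042
Step 4: T0 = 260.7 * 2.67042 = 696.18 K

696.18


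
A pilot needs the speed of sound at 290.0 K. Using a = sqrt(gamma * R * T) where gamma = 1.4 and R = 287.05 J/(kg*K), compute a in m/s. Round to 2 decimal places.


Step 1: gamma * R * T = 1.4 * 287.05 * 290.0 = 116542.3
Step 2: a = sqrt(116542.3) = 341.38 m/s

341.38


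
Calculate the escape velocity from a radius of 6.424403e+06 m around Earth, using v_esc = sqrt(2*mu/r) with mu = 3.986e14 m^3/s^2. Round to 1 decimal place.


Step 1: 2*mu/r = 2 * 3.986e14 / 6.424403e+06 = 124089351.1817
Step 2: v_esc = sqrt(124089351.1817) = 11139.5 m/s

11139.5


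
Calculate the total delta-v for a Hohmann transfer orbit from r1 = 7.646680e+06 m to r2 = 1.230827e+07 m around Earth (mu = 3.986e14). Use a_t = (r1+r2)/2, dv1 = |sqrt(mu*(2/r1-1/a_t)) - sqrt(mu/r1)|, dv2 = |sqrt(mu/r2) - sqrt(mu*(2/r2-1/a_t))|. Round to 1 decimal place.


Step 1: Transfer semi-major axis a_t = (7.646680e+06 + 1.230827e+07) / 2 = 9.977475e+06 m
Step 2: v1 (circular at r1) = sqrt(mu/r1) = 7219.92 m/s
Step 3: v_t1 = sqrt(mu*(2/r1 - 1/a_t)) = 8019.0 m/s
Step 4: dv1 = |8019.0 - 7219.92| = 799.09 m/s
Step 5: v2 (circular at r2) = 5690.76 m/s, v_t2 = 4981.91 m/s
Step 6: dv2 = |5690.76 - 4981.91| = 708.84 m/s
Step 7: Total delta-v = 799.09 + 708.84 = 1507.9 m/s

1507.9


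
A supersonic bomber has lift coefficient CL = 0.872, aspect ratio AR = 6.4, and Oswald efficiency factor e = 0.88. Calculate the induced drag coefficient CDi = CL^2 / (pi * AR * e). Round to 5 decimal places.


Step 1: CL^2 = 0.872^2 = 0.760384
Step 2: pi * AR * e = 3.14159 * 6.4 * 0.88 = 17.69345
Step 3: CDi = 0.760384 / 17.69345 = 0.04298

0.04298


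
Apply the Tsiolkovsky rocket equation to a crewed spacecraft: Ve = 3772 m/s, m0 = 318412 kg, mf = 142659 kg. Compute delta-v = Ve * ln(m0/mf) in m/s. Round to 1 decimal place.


Step 1: Mass ratio m0/mf = 318412 / 142659 = 2.23198
Step 2: ln(2.23198) = 0.802889
Step 3: delta-v = 3772 * 0.802889 = 3028.5 m/s

3028.5


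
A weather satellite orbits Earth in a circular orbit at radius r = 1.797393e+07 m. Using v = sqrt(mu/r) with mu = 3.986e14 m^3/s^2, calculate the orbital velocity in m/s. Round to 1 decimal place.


Step 1: mu / r = 3.986e14 / 1.797393e+07 = 22176563.5006
Step 2: v = sqrt(22176563.5006) = 4709.2 m/s

4709.2


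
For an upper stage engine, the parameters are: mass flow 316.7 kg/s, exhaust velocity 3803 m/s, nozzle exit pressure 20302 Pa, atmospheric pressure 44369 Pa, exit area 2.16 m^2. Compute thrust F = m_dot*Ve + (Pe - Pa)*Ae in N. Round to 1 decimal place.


Step 1: Momentum thrust = m_dot * Ve = 316.7 * 3803 = 1204410.1 N
Step 2: Pressure thrust = (Pe - Pa) * Ae = (20302 - 44369) * 2.16 = -51984.72 N
Step 3: Total thrust F = 1204410.1 + -51984.72 = 1152425.4 N

1152425.4


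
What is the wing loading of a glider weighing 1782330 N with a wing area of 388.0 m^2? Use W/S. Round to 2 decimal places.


Step 1: Wing loading = W / S = 1782330 / 388.0
Step 2: Wing loading = 4593.63 N/m^2

4593.63
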